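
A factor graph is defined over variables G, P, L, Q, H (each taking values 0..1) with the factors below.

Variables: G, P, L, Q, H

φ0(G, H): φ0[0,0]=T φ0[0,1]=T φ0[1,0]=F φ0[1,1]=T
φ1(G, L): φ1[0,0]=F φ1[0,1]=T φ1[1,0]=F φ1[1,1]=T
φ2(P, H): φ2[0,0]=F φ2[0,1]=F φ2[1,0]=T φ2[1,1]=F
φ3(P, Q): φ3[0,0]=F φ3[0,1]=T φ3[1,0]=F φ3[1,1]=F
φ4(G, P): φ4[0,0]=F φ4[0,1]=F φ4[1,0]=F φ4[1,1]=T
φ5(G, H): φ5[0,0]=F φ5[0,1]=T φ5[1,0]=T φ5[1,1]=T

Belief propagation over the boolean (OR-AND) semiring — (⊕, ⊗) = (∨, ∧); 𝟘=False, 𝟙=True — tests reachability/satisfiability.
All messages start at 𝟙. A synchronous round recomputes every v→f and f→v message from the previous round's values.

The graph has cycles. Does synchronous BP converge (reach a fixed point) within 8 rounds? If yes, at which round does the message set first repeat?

init: all messages = 𝟙 over 2 values
r1 m[φ0→G] = [T, T]
r1 m[φ0→H] = [T, T]
r1 m[φ1→G] = [T, T]
r1 m[φ1→L] = [F, T]
r1 m[φ2→P] = [F, T]
r1 m[φ2→H] = [T, F]
r1 m[φ3→P] = [T, F]
r1 m[φ3→Q] = [F, T]
r1 m[φ4→G] = [F, T]
r1 m[φ4→P] = [F, T]
r1 m[φ5→G] = [T, T]
r1 m[φ5→H] = [T, T]
r1 m[G→φ0] = [T, T]
r1 m[G→φ1] = [T, T]
r1 m[G→φ4] = [T, T]
r1 m[G→φ5] = [T, T]
r1 m[P→φ2] = [T, T]
r1 m[P→φ3] = [T, T]
r1 m[P→φ4] = [T, T]
r1 m[L→φ1] = [T, T]
r1 m[Q→φ3] = [T, T]
r1 m[H→φ0] = [T, T]
r1 m[H→φ2] = [T, T]
r1 m[H→φ5] = [T, T]
r2 m[φ0→G] = [T, T]
r2 m[φ0→H] = [T, T]
r2 m[φ1→G] = [T, T]
r2 m[φ1→L] = [F, T]
r2 m[φ2→P] = [F, T]
r2 m[φ2→H] = [T, F]
r2 m[φ3→P] = [T, F]
r2 m[φ3→Q] = [F, T]
r2 m[φ4→G] = [F, T]
r2 m[φ4→P] = [F, T]
r2 m[φ5→G] = [T, T]
r2 m[φ5→H] = [T, T]
r2 m[G→φ0] = [F, T]
r2 m[G→φ1] = [F, T]
r2 m[G→φ4] = [T, T]
r2 m[G→φ5] = [F, T]
r2 m[P→φ2] = [F, F]
r2 m[P→φ3] = [F, T]
r2 m[P→φ4] = [F, F]
r2 m[L→φ1] = [T, T]
r2 m[Q→φ3] = [T, T]
r2 m[H→φ0] = [T, F]
r2 m[H→φ2] = [T, T]
r2 m[H→φ5] = [T, F]
r3 m[φ0→G] = [T, F]
r3 m[φ0→H] = [F, T]
r3 m[φ1→G] = [T, T]
r3 m[φ1→L] = [F, T]
r3 m[φ2→P] = [F, T]
r3 m[φ2→H] = [F, F]
r3 m[φ3→P] = [T, F]
r3 m[φ3→Q] = [F, F]
r3 m[φ4→G] = [F, F]
r3 m[φ4→P] = [F, T]
r3 m[φ5→G] = [F, T]
r3 m[φ5→H] = [T, T]
r3 m[G→φ0] = [F, T]
r3 m[G→φ1] = [F, T]
r3 m[G→φ4] = [T, T]
r3 m[G→φ5] = [F, T]
r3 m[P→φ2] = [F, F]
r3 m[P→φ3] = [F, T]
r3 m[P→φ4] = [F, F]
r3 m[L→φ1] = [T, T]
r3 m[Q→φ3] = [T, T]
r3 m[H→φ0] = [T, F]
r3 m[H→φ2] = [T, T]
r3 m[H→φ5] = [T, F]
r4 m[φ0→G] = [T, F]
r4 m[φ0→H] = [F, T]
r4 m[φ1→G] = [T, T]
r4 m[φ1→L] = [F, T]
r4 m[φ2→P] = [F, T]
r4 m[φ2→H] = [F, F]
r4 m[φ3→P] = [T, F]
r4 m[φ3→Q] = [F, F]
r4 m[φ4→G] = [F, F]
r4 m[φ4→P] = [F, T]
r4 m[φ5→G] = [F, T]
r4 m[φ5→H] = [T, T]
r4 m[G→φ0] = [F, F]
r4 m[G→φ1] = [F, F]
r4 m[G→φ4] = [F, F]
r4 m[G→φ5] = [F, F]
r4 m[P→φ2] = [F, F]
r4 m[P→φ3] = [F, T]
r4 m[P→φ4] = [F, F]
r4 m[L→φ1] = [T, T]
r4 m[Q→φ3] = [T, T]
r4 m[H→φ0] = [F, F]
r4 m[H→φ2] = [F, T]
r4 m[H→φ5] = [F, F]
r5 m[φ0→G] = [F, F]
r5 m[φ0→H] = [F, F]
r5 m[φ1→G] = [T, T]
r5 m[φ1→L] = [F, F]
r5 m[φ2→P] = [F, F]
r5 m[φ2→H] = [F, F]
r5 m[φ3→P] = [T, F]
r5 m[φ3→Q] = [F, F]
r5 m[φ4→G] = [F, F]
r5 m[φ4→P] = [F, F]
r5 m[φ5→G] = [F, F]
r5 m[φ5→H] = [F, F]
r5 m[G→φ0] = [F, F]
r5 m[G→φ1] = [F, F]
r5 m[G→φ4] = [F, F]
r5 m[G→φ5] = [F, F]
r5 m[P→φ2] = [F, F]
r5 m[P→φ3] = [F, T]
r5 m[P→φ4] = [F, F]
r5 m[L→φ1] = [T, T]
r5 m[Q→φ3] = [T, T]
r5 m[H→φ0] = [F, F]
r5 m[H→φ2] = [F, T]
r5 m[H→φ5] = [F, F]
r6 m[φ0→G] = [F, F]
r6 m[φ0→H] = [F, F]
r6 m[φ1→G] = [T, T]
r6 m[φ1→L] = [F, F]
r6 m[φ2→P] = [F, F]
r6 m[φ2→H] = [F, F]
r6 m[φ3→P] = [T, F]
r6 m[φ3→Q] = [F, F]
r6 m[φ4→G] = [F, F]
r6 m[φ4→P] = [F, F]
r6 m[φ5→G] = [F, F]
r6 m[φ5→H] = [F, F]
r6 m[G→φ0] = [F, F]
r6 m[G→φ1] = [F, F]
r6 m[G→φ4] = [F, F]
r6 m[G→φ5] = [F, F]
r6 m[P→φ2] = [F, F]
r6 m[P→φ3] = [F, F]
r6 m[P→φ4] = [F, F]
r6 m[L→φ1] = [T, T]
r6 m[Q→φ3] = [T, T]
r6 m[H→φ0] = [F, F]
r6 m[H→φ2] = [F, F]
r6 m[H→φ5] = [F, F]
r7 m[φ0→G] = [F, F]
r7 m[φ0→H] = [F, F]
r7 m[φ1→G] = [T, T]
r7 m[φ1→L] = [F, F]
r7 m[φ2→P] = [F, F]
r7 m[φ2→H] = [F, F]
r7 m[φ3→P] = [T, F]
r7 m[φ3→Q] = [F, F]
r7 m[φ4→G] = [F, F]
r7 m[φ4→P] = [F, F]
r7 m[φ5→G] = [F, F]
r7 m[φ5→H] = [F, F]
r7 m[G→φ0] = [F, F]
r7 m[G→φ1] = [F, F]
r7 m[G→φ4] = [F, F]
r7 m[G→φ5] = [F, F]
r7 m[P→φ2] = [F, F]
r7 m[P→φ3] = [F, F]
r7 m[P→φ4] = [F, F]
r7 m[L→φ1] = [T, T]
r7 m[Q→φ3] = [T, T]
r7 m[H→φ0] = [F, F]
r7 m[H→φ2] = [F, F]
r7 m[H→φ5] = [F, F]
fixed point reached at round 7
messages reach a fixed point at round 7

CONVERGED at round 7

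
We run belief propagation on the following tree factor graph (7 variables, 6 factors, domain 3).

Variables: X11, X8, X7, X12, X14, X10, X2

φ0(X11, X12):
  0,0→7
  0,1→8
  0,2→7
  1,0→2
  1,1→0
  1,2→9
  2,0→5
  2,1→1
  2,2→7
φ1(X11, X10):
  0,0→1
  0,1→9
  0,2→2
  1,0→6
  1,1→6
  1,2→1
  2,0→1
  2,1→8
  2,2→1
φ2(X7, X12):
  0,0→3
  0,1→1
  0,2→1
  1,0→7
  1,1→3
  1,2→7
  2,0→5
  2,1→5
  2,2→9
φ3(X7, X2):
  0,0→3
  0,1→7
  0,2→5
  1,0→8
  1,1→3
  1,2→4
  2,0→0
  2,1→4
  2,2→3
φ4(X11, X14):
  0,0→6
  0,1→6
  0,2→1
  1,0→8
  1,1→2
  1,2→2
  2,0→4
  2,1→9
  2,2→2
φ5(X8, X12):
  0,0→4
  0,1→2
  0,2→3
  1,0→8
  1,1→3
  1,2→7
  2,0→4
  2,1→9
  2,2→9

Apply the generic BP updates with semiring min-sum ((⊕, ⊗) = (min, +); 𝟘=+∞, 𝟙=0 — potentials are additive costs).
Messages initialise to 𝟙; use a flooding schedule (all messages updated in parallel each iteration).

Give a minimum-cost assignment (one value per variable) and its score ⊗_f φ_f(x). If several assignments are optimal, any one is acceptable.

init: all messages = 𝟙 over 3 values
r1 m[φ0→X11] = [7, 0, 1]
r1 m[φ0→X12] = [2, 0, 7]
r1 m[φ1→X11] = [1, 1, 1]
r1 m[φ1→X10] = [1, 6, 1]
r1 m[φ2→X7] = [1, 3, 5]
r1 m[φ2→X12] = [3, 1, 1]
r1 m[φ3→X7] = [3, 3, 0]
r1 m[φ3→X2] = [0, 3, 3]
r1 m[φ4→X11] = [1, 2, 2]
r1 m[φ4→X14] = [4, 2, 1]
r1 m[φ5→X8] = [2, 3, 4]
r1 m[φ5→X12] = [4, 2, 3]
r1 m[X11→φ0] = [0, 0, 0]
r1 m[X11→φ1] = [0, 0, 0]
r1 m[X11→φ4] = [0, 0, 0]
r1 m[X8→φ5] = [0, 0, 0]
r1 m[X7→φ2] = [0, 0, 0]
r1 m[X7→φ3] = [0, 0, 0]
r1 m[X12→φ0] = [0, 0, 0]
r1 m[X12→φ2] = [0, 0, 0]
r1 m[X12→φ5] = [0, 0, 0]
r1 m[X14→φ4] = [0, 0, 0]
r1 m[X10→φ1] = [0, 0, 0]
r1 m[X2→φ3] = [0, 0, 0]
r2 m[φ0→X11] = [7, 0, 1]
r2 m[φ0→X12] = [2, 0, 7]
r2 m[φ1→X11] = [1, 1, 1]
r2 m[φ1→X10] = [1, 6, 1]
r2 m[φ2→X7] = [1, 3, 5]
r2 m[φ2→X12] = [3, 1, 1]
r2 m[φ3→X7] = [3, 3, 0]
r2 m[φ3→X2] = [0, 3, 3]
r2 m[φ4→X11] = [1, 2, 2]
r2 m[φ4→X14] = [4, 2, 1]
r2 m[φ5→X8] = [2, 3, 4]
r2 m[φ5→X12] = [4, 2, 3]
r2 m[X11→φ0] = [2, 3, 3]
r2 m[X11→φ1] = [8, 2, 3]
r2 m[X11→φ4] = [8, 1, 2]
r2 m[X8→φ5] = [0, 0, 0]
r2 m[X7→φ2] = [3, 3, 0]
r2 m[X7→φ3] = [1, 3, 5]
r2 m[X12→φ0] = [7, 3, 4]
r2 m[X12→φ2] = [6, 2, 10]
r2 m[X12→φ5] = [5, 1, 8]
r2 m[X14→φ4] = [0, 0, 0]
r2 m[X10→φ1] = [0, 0, 0]
r2 m[X2→φ3] = [0, 0, 0]
r3 m[φ0→X11] = [11, 3, 4]
r3 m[φ0→X12] = [5, 3, 9]
r3 m[φ1→X11] = [1, 1, 1]
r3 m[φ1→X10] = [4, 8, 3]
r3 m[φ2→X7] = [3, 5, 7]
r3 m[φ2→X12] = [5, 4, 4]
r3 m[φ3→X7] = [3, 3, 0]
r3 m[φ3→X2] = [4, 6, 6]
r3 m[φ4→X11] = [1, 2, 2]
r3 m[φ4→X14] = [6, 3, 3]
r3 m[φ5→X8] = [3, 4, 9]
r3 m[φ5→X12] = [4, 2, 3]
r3 m[X11→φ0] = [2, 3, 3]
r3 m[X11→φ1] = [8, 2, 3]
r3 m[X11→φ4] = [8, 1, 2]
r3 m[X8→φ5] = [0, 0, 0]
r3 m[X7→φ2] = [3, 3, 0]
r3 m[X7→φ3] = [1, 3, 5]
r3 m[X12→φ0] = [7, 3, 4]
r3 m[X12→φ2] = [6, 2, 10]
r3 m[X12→φ5] = [5, 1, 8]
r3 m[X14→φ4] = [0, 0, 0]
r3 m[X10→φ1] = [0, 0, 0]
r3 m[X2→φ3] = [0, 0, 0]
r4 m[φ0→X11] = [11, 3, 4]
r4 m[φ0→X12] = [5, 3, 9]
r4 m[φ1→X11] = [1, 1, 1]
r4 m[φ1→X10] = [4, 8, 3]
r4 m[φ2→X7] = [3, 5, 7]
r4 m[φ2→X12] = [5, 4, 4]
r4 m[φ3→X7] = [3, 3, 0]
r4 m[φ3→X2] = [4, 6, 6]
r4 m[φ4→X11] = [1, 2, 2]
r4 m[φ4→X14] = [6, 3, 3]
r4 m[φ5→X8] = [3, 4, 9]
r4 m[φ5→X12] = [4, 2, 3]
r4 m[X11→φ0] = [2, 3, 3]
r4 m[X11→φ1] = [12, 5, 6]
r4 m[X11→φ4] = [12, 4, 5]
r4 m[X8→φ5] = [0, 0, 0]
r4 m[X7→φ2] = [3, 3, 0]
r4 m[X7→φ3] = [3, 5, 7]
r4 m[X12→φ0] = [9, 6, 7]
r4 m[X12→φ2] = [9, 5, 12]
r4 m[X12→φ5] = [10, 7, 13]
r4 m[X14→φ4] = [0, 0, 0]
r4 m[X10→φ1] = [0, 0, 0]
r4 m[X2→φ3] = [0, 0, 0]
r5 m[φ0→X11] = [14, 6, 7]
r5 m[φ0→X12] = [5, 3, 9]
r5 m[φ1→X11] = [1, 1, 1]
r5 m[φ1→X10] = [7, 11, 6]
r5 m[φ2→X7] = [6, 8, 10]
r5 m[φ2→X12] = [5, 4, 4]
r5 m[φ3→X7] = [3, 3, 0]
r5 m[φ3→X2] = [6, 8, 8]
r5 m[φ4→X11] = [1, 2, 2]
r5 m[φ4→X14] = [9, 6, 6]
r5 m[φ5→X8] = [9, 10, 14]
r5 m[φ5→X12] = [4, 2, 3]
r5 m[X11→φ0] = [2, 3, 3]
r5 m[X11→φ1] = [12, 5, 6]
r5 m[X11→φ4] = [12, 4, 5]
r5 m[X8→φ5] = [0, 0, 0]
r5 m[X7→φ2] = [3, 3, 0]
r5 m[X7→φ3] = [3, 5, 7]
r5 m[X12→φ0] = [9, 6, 7]
r5 m[X12→φ2] = [9, 5, 12]
r5 m[X12→φ5] = [10, 7, 13]
r5 m[X14→φ4] = [0, 0, 0]
r5 m[X10→φ1] = [0, 0, 0]
r5 m[X2→φ3] = [0, 0, 0]
r6 m[φ0→X11] = [14, 6, 7]
r6 m[φ0→X12] = [5, 3, 9]
r6 m[φ1→X11] = [1, 1, 1]
r6 m[φ1→X10] = [7, 11, 6]
r6 m[φ2→X7] = [6, 8, 10]
r6 m[φ2→X12] = [5, 4, 4]
r6 m[φ3→X7] = [3, 3, 0]
r6 m[φ3→X2] = [6, 8, 8]
r6 m[φ4→X11] = [1, 2, 2]
r6 m[φ4→X14] = [9, 6, 6]
r6 m[φ5→X8] = [9, 10, 14]
r6 m[φ5→X12] = [4, 2, 3]
r6 m[X11→φ0] = [2, 3, 3]
r6 m[X11→φ1] = [15, 8, 9]
r6 m[X11→φ4] = [15, 7, 8]
r6 m[X8→φ5] = [0, 0, 0]
r6 m[X7→φ2] = [3, 3, 0]
r6 m[X7→φ3] = [6, 8, 10]
r6 m[X12→φ0] = [9, 6, 7]
r6 m[X12→φ2] = [9, 5, 12]
r6 m[X12→φ5] = [10, 7, 13]
r6 m[X14→φ4] = [0, 0, 0]
r6 m[X10→φ1] = [0, 0, 0]
r6 m[X2→φ3] = [0, 0, 0]
r7 m[φ0→X11] = [14, 6, 7]
r7 m[φ0→X12] = [5, 3, 9]
r7 m[φ1→X11] = [1, 1, 1]
r7 m[φ1→X10] = [10, 14, 9]
r7 m[φ2→X7] = [6, 8, 10]
r7 m[φ2→X12] = [5, 4, 4]
r7 m[φ3→X7] = [3, 3, 0]
r7 m[φ3→X2] = [9, 11, 11]
r7 m[φ4→X11] = [1, 2, 2]
r7 m[φ4→X14] = [12, 9, 9]
r7 m[φ5→X8] = [9, 10, 14]
r7 m[φ5→X12] = [4, 2, 3]
r7 m[X11→φ0] = [2, 3, 3]
r7 m[X11→φ1] = [15, 8, 9]
r7 m[X11→φ4] = [15, 7, 8]
r7 m[X8→φ5] = [0, 0, 0]
r7 m[X7→φ2] = [3, 3, 0]
r7 m[X7→φ3] = [6, 8, 10]
r7 m[X12→φ0] = [9, 6, 7]
r7 m[X12→φ2] = [9, 5, 12]
r7 m[X12→φ5] = [10, 7, 13]
r7 m[X14→φ4] = [0, 0, 0]
r7 m[X10→φ1] = [0, 0, 0]
r7 m[X2→φ3] = [0, 0, 0]
r8 m[φ0→X11] = [14, 6, 7]
r8 m[φ0→X12] = [5, 3, 9]
r8 m[φ1→X11] = [1, 1, 1]
r8 m[φ1→X10] = [10, 14, 9]
r8 m[φ2→X7] = [6, 8, 10]
r8 m[φ2→X12] = [5, 4, 4]
r8 m[φ3→X7] = [3, 3, 0]
r8 m[φ3→X2] = [9, 11, 11]
r8 m[φ4→X11] = [1, 2, 2]
r8 m[φ4→X14] = [12, 9, 9]
r8 m[φ5→X8] = [9, 10, 14]
r8 m[φ5→X12] = [4, 2, 3]
r8 m[X11→φ0] = [2, 3, 3]
r8 m[X11→φ1] = [15, 8, 9]
r8 m[X11→φ4] = [15, 7, 8]
r8 m[X8→φ5] = [0, 0, 0]
r8 m[X7→φ2] = [3, 3, 0]
r8 m[X7→φ3] = [6, 8, 10]
r8 m[X12→φ0] = [9, 6, 7]
r8 m[X12→φ2] = [9, 5, 12]
r8 m[X12→φ5] = [10, 7, 13]
r8 m[X14→φ4] = [0, 0, 0]
r8 m[X10→φ1] = [0, 0, 0]
r8 m[X2→φ3] = [0, 0, 0]
fixed point reached at round 8
traceback from X11: (X11=1, X8=0, X7=0, X12=1, X14=1, X10=2, X2=0), score=9

assignment: (X11=1, X8=0, X7=0, X12=1, X14=1, X10=2, X2=0); score = 9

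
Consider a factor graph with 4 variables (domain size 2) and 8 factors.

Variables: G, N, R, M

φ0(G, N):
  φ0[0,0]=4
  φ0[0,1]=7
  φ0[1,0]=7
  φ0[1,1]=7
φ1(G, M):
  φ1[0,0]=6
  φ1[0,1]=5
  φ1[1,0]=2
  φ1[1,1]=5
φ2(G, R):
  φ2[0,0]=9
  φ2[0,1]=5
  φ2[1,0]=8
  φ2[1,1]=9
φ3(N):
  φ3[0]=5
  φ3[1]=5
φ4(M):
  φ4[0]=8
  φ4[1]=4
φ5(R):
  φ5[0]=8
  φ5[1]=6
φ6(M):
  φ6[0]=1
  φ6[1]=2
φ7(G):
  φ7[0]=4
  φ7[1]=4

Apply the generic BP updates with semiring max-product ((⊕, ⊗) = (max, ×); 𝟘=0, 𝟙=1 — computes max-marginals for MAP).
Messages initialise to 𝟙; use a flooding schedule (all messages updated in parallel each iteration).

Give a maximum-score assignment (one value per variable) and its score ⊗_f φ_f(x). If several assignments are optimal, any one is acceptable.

init: all messages = 𝟙 over 2 values
r1 m[φ0→G] = [7, 7]
r1 m[φ0→N] = [7, 7]
r1 m[φ1→G] = [6, 5]
r1 m[φ1→M] = [6, 5]
r1 m[φ2→G] = [9, 9]
r1 m[φ2→R] = [9, 9]
r1 m[φ3→N] = [5, 5]
r1 m[φ4→M] = [8, 4]
r1 m[φ5→R] = [8, 6]
r1 m[φ6→M] = [1, 2]
r1 m[φ7→G] = [4, 4]
r1 m[G→φ0] = [1, 1]
r1 m[G→φ1] = [1, 1]
r1 m[G→φ2] = [1, 1]
r1 m[G→φ7] = [1, 1]
r1 m[N→φ0] = [1, 1]
r1 m[N→φ3] = [1, 1]
r1 m[R→φ2] = [1, 1]
r1 m[R→φ5] = [1, 1]
r1 m[M→φ1] = [1, 1]
r1 m[M→φ4] = [1, 1]
r1 m[M→φ6] = [1, 1]
r2 m[φ0→G] = [7, 7]
r2 m[φ0→N] = [7, 7]
r2 m[φ1→G] = [6, 5]
r2 m[φ1→M] = [6, 5]
r2 m[φ2→G] = [9, 9]
r2 m[φ2→R] = [9, 9]
r2 m[φ3→N] = [5, 5]
r2 m[φ4→M] = [8, 4]
r2 m[φ5→R] = [8, 6]
r2 m[φ6→M] = [1, 2]
r2 m[φ7→G] = [4, 4]
r2 m[G→φ0] = [216, 180]
r2 m[G→φ1] = [252, 252]
r2 m[G→φ2] = [168, 140]
r2 m[G→φ7] = [378, 315]
r2 m[N→φ0] = [5, 5]
r2 m[N→φ3] = [7, 7]
r2 m[R→φ2] = [8, 6]
r2 m[R→φ5] = [9, 9]
r2 m[M→φ1] = [8, 8]
r2 m[M→φ4] = [6, 10]
r2 m[M→φ6] = [48, 20]
r3 m[φ0→G] = [35, 35]
r3 m[φ0→N] = [1260, 1512]
r3 m[φ1→G] = [48, 40]
r3 m[φ1→M] = [1512, 1260]
r3 m[φ2→G] = [72, 64]
r3 m[φ2→R] = [1512, 1260]
r3 m[φ3→N] = [5, 5]
r3 m[φ4→M] = [8, 4]
r3 m[φ5→R] = [8, 6]
r3 m[φ6→M] = [1, 2]
r3 m[φ7→G] = [4, 4]
r3 m[G→φ0] = [216, 180]
r3 m[G→φ1] = [252, 252]
r3 m[G→φ2] = [168, 140]
r3 m[G→φ7] = [378, 315]
r3 m[N→φ0] = [5, 5]
r3 m[N→φ3] = [7, 7]
r3 m[R→φ2] = [8, 6]
r3 m[R→φ5] = [9, 9]
r3 m[M→φ1] = [8, 8]
r3 m[M→φ4] = [6, 10]
r3 m[M→φ6] = [48, 20]
r4 m[φ0→G] = [35, 35]
r4 m[φ0→N] = [1260, 1512]
r4 m[φ1→G] = [48, 40]
r4 m[φ1→M] = [1512, 1260]
r4 m[φ2→G] = [72, 64]
r4 m[φ2→R] = [1512, 1260]
r4 m[φ3→N] = [5, 5]
r4 m[φ4→M] = [8, 4]
r4 m[φ5→R] = [8, 6]
r4 m[φ6→M] = [1, 2]
r4 m[φ7→G] = [4, 4]
r4 m[G→φ0] = [13824, 10240]
r4 m[G→φ1] = [10080, 8960]
r4 m[G→φ2] = [6720, 5600]
r4 m[G→φ7] = [120960, 89600]
r4 m[N→φ0] = [5, 5]
r4 m[N→φ3] = [1260, 1512]
r4 m[R→φ2] = [8, 6]
r4 m[R→φ5] = [1512, 1260]
r4 m[M→φ1] = [8, 8]
r4 m[M→φ4] = [1512, 2520]
r4 m[M→φ6] = [12096, 5040]
r5 m[φ0→G] = [35, 35]
r5 m[φ0→N] = [71680, 96768]
r5 m[φ1→G] = [48, 40]
r5 m[φ1→M] = [60480, 50400]
r5 m[φ2→G] = [72, 64]
r5 m[φ2→R] = [60480, 50400]
r5 m[φ3→N] = [5, 5]
r5 m[φ4→M] = [8, 4]
r5 m[φ5→R] = [8, 6]
r5 m[φ6→M] = [1, 2]
r5 m[φ7→G] = [4, 4]
r5 m[G→φ0] = [13824, 10240]
r5 m[G→φ1] = [10080, 8960]
r5 m[G→φ2] = [6720, 5600]
r5 m[G→φ7] = [120960, 89600]
r5 m[N→φ0] = [5, 5]
r5 m[N→φ3] = [1260, 1512]
r5 m[R→φ2] = [8, 6]
r5 m[R→φ5] = [1512, 1260]
r5 m[M→φ1] = [8, 8]
r5 m[M→φ4] = [1512, 2520]
r5 m[M→φ6] = [12096, 5040]
r6 m[φ0→G] = [35, 35]
r6 m[φ0→N] = [71680, 96768]
r6 m[φ1→G] = [48, 40]
r6 m[φ1→M] = [60480, 50400]
r6 m[φ2→G] = [72, 64]
r6 m[φ2→R] = [60480, 50400]
r6 m[φ3→N] = [5, 5]
r6 m[φ4→M] = [8, 4]
r6 m[φ5→R] = [8, 6]
r6 m[φ6→M] = [1, 2]
r6 m[φ7→G] = [4, 4]
r6 m[G→φ0] = [13824, 10240]
r6 m[G→φ1] = [10080, 8960]
r6 m[G→φ2] = [6720, 5600]
r6 m[G→φ7] = [120960, 89600]
r6 m[N→φ0] = [5, 5]
r6 m[N→φ3] = [71680, 96768]
r6 m[R→φ2] = [8, 6]
r6 m[R→φ5] = [60480, 50400]
r6 m[M→φ1] = [8, 8]
r6 m[M→φ4] = [60480, 100800]
r6 m[M→φ6] = [483840, 201600]
r7 m[φ0→G] = [35, 35]
r7 m[φ0→N] = [71680, 96768]
r7 m[φ1→G] = [48, 40]
r7 m[φ1→M] = [60480, 50400]
r7 m[φ2→G] = [72, 64]
r7 m[φ2→R] = [60480, 50400]
r7 m[φ3→N] = [5, 5]
r7 m[φ4→M] = [8, 4]
r7 m[φ5→R] = [8, 6]
r7 m[φ6→M] = [1, 2]
r7 m[φ7→G] = [4, 4]
r7 m[G→φ0] = [13824, 10240]
r7 m[G→φ1] = [10080, 8960]
r7 m[G→φ2] = [6720, 5600]
r7 m[G→φ7] = [120960, 89600]
r7 m[N→φ0] = [5, 5]
r7 m[N→φ3] = [71680, 96768]
r7 m[R→φ2] = [8, 6]
r7 m[R→φ5] = [60480, 50400]
r7 m[M→φ1] = [8, 8]
r7 m[M→φ4] = [60480, 100800]
r7 m[M→φ6] = [483840, 201600]
fixed point reached at round 7
traceback from G: (G=0, N=1, R=0, M=0), score=483840

assignment: (G=0, N=1, R=0, M=0); score = 483840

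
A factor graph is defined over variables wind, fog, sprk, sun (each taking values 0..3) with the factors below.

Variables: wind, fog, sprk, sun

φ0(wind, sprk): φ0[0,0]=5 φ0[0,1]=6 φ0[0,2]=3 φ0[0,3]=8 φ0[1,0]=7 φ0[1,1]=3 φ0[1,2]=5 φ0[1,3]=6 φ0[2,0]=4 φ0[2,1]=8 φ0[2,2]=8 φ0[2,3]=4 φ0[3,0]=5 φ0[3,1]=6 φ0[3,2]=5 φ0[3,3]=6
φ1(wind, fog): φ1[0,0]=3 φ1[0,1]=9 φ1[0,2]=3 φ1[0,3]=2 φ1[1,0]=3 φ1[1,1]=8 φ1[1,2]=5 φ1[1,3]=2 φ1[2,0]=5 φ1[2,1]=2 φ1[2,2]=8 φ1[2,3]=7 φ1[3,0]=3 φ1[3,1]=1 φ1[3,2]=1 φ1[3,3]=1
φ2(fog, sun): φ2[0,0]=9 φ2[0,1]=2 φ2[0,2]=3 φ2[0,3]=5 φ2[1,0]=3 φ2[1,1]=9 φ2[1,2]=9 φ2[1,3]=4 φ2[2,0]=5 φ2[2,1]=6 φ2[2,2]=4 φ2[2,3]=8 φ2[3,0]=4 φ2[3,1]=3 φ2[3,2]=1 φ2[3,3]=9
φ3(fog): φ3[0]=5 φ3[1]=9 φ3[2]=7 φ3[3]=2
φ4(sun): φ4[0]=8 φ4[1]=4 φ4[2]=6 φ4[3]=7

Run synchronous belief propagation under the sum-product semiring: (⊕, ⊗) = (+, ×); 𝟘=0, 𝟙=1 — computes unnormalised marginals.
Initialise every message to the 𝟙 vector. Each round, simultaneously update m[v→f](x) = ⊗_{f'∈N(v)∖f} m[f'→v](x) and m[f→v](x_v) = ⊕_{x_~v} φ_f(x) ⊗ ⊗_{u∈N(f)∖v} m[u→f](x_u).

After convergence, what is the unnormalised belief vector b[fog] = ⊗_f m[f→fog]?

b[fog] = [209475, 557208, 388080, 62376]

init: all messages = 𝟙 over 4 values
r1 m[φ0→wind] = [22, 21, 24, 22]
r1 m[φ0→sprk] = [21, 23, 21, 24]
r1 m[φ1→wind] = [17, 18, 22, 6]
r1 m[φ1→fog] = [14, 20, 17, 12]
r1 m[φ2→fog] = [19, 25, 23, 17]
r1 m[φ2→sun] = [21, 20, 17, 26]
r1 m[φ3→fog] = [5, 9, 7, 2]
r1 m[φ4→sun] = [8, 4, 6, 7]
r1 m[wind→φ0] = [1, 1, 1, 1]
r1 m[wind→φ1] = [1, 1, 1, 1]
r1 m[fog→φ1] = [1, 1, 1, 1]
r1 m[fog→φ2] = [1, 1, 1, 1]
r1 m[fog→φ3] = [1, 1, 1, 1]
r1 m[sprk→φ0] = [1, 1, 1, 1]
r1 m[sun→φ2] = [1, 1, 1, 1]
r1 m[sun→φ4] = [1, 1, 1, 1]
r2 m[φ0→wind] = [22, 21, 24, 22]
r2 m[φ0→sprk] = [21, 23, 21, 24]
r2 m[φ1→wind] = [17, 18, 22, 6]
r2 m[φ1→fog] = [14, 20, 17, 12]
r2 m[φ2→fog] = [19, 25, 23, 17]
r2 m[φ2→sun] = [21, 20, 17, 26]
r2 m[φ3→fog] = [5, 9, 7, 2]
r2 m[φ4→sun] = [8, 4, 6, 7]
r2 m[wind→φ0] = [17, 18, 22, 6]
r2 m[wind→φ1] = [22, 21, 24, 22]
r2 m[fog→φ1] = [95, 225, 161, 34]
r2 m[fog→φ2] = [70, 180, 119, 24]
r2 m[fog→φ3] = [266, 500, 391, 204]
r2 m[sprk→φ0] = [1, 1, 1, 1]
r2 m[sun→φ2] = [8, 4, 6, 7]
r2 m[sun→φ4] = [21, 20, 17, 26]
r3 m[φ0→wind] = [22, 21, 24, 22]
r3 m[φ0→sprk] = [329, 368, 347, 368]
r3 m[φ1→wind] = [2861, 2958, 2451, 705]
r3 m[φ1→fog] = [315, 436, 385, 276]
r3 m[φ2→fog] = [133, 142, 144, 113]
r3 m[φ2→sun] = [1861, 2546, 2330, 2238]
r3 m[φ3→fog] = [5, 9, 7, 2]
r3 m[φ4→sun] = [8, 4, 6, 7]
r3 m[wind→φ0] = [17, 18, 22, 6]
r3 m[wind→φ1] = [22, 21, 24, 22]
r3 m[fog→φ1] = [95, 225, 161, 34]
r3 m[fog→φ2] = [70, 180, 119, 24]
r3 m[fog→φ3] = [266, 500, 391, 204]
r3 m[sprk→φ0] = [1, 1, 1, 1]
r3 m[sun→φ2] = [8, 4, 6, 7]
r3 m[sun→φ4] = [21, 20, 17, 26]
r4 m[φ0→wind] = [22, 21, 24, 22]
r4 m[φ0→sprk] = [329, 368, 347, 368]
r4 m[φ1→wind] = [2861, 2958, 2451, 705]
r4 m[φ1→fog] = [315, 436, 385, 276]
r4 m[φ2→fog] = [133, 142, 144, 113]
r4 m[φ2→sun] = [1861, 2546, 2330, 2238]
r4 m[φ3→fog] = [5, 9, 7, 2]
r4 m[φ4→sun] = [8, 4, 6, 7]
r4 m[wind→φ0] = [2861, 2958, 2451, 705]
r4 m[wind→φ1] = [22, 21, 24, 22]
r4 m[fog→φ1] = [665, 1278, 1008, 226]
r4 m[fog→φ2] = [1575, 3924, 2695, 552]
r4 m[fog→φ3] = [41895, 61912, 55440, 31188]
r4 m[sprk→φ0] = [1, 1, 1, 1]
r4 m[sun→φ2] = [8, 4, 6, 7]
r4 m[sun→φ4] = [1861, 2546, 2330, 2238]
r5 m[φ0→wind] = [22, 21, 24, 22]
r5 m[φ0→sprk] = [48340, 49878, 46506, 54670]
r5 m[φ1→wind] = [16973, 17711, 15527, 4507]
r5 m[φ1→fog] = [315, 436, 385, 276]
r5 m[φ2→fog] = [133, 142, 144, 113]
r5 m[φ2→sun] = [41630, 56292, 51373, 50099]
r5 m[φ3→fog] = [5, 9, 7, 2]
r5 m[φ4→sun] = [8, 4, 6, 7]
r5 m[wind→φ0] = [2861, 2958, 2451, 705]
r5 m[wind→φ1] = [22, 21, 24, 22]
r5 m[fog→φ1] = [665, 1278, 1008, 226]
r5 m[fog→φ2] = [1575, 3924, 2695, 552]
r5 m[fog→φ3] = [41895, 61912, 55440, 31188]
r5 m[sprk→φ0] = [1, 1, 1, 1]
r5 m[sun→φ2] = [8, 4, 6, 7]
r5 m[sun→φ4] = [1861, 2546, 2330, 2238]
r6 m[φ0→wind] = [22, 21, 24, 22]
r6 m[φ0→sprk] = [48340, 49878, 46506, 54670]
r6 m[φ1→wind] = [16973, 17711, 15527, 4507]
r6 m[φ1→fog] = [315, 436, 385, 276]
r6 m[φ2→fog] = [133, 142, 144, 113]
r6 m[φ2→sun] = [41630, 56292, 51373, 50099]
r6 m[φ3→fog] = [5, 9, 7, 2]
r6 m[φ4→sun] = [8, 4, 6, 7]
r6 m[wind→φ0] = [16973, 17711, 15527, 4507]
r6 m[wind→φ1] = [22, 21, 24, 22]
r6 m[fog→φ1] = [665, 1278, 1008, 226]
r6 m[fog→φ2] = [1575, 3924, 2695, 552]
r6 m[fog→φ3] = [41895, 61912, 55440, 31188]
r6 m[sprk→φ0] = [1, 1, 1, 1]
r6 m[sun→φ2] = [8, 4, 6, 7]
r6 m[sun→φ4] = [41630, 56292, 51373, 50099]
r7 m[φ0→wind] = [22, 21, 24, 22]
r7 m[φ0→sprk] = [293485, 306229, 286225, 331200]
r7 m[φ1→wind] = [16973, 17711, 15527, 4507]
r7 m[φ1→fog] = [315, 436, 385, 276]
r7 m[φ2→fog] = [133, 142, 144, 113]
r7 m[φ2→sun] = [41630, 56292, 51373, 50099]
r7 m[φ3→fog] = [5, 9, 7, 2]
r7 m[φ4→sun] = [8, 4, 6, 7]
r7 m[wind→φ0] = [16973, 17711, 15527, 4507]
r7 m[wind→φ1] = [22, 21, 24, 22]
r7 m[fog→φ1] = [665, 1278, 1008, 226]
r7 m[fog→φ2] = [1575, 3924, 2695, 552]
r7 m[fog→φ3] = [41895, 61912, 55440, 31188]
r7 m[sprk→φ0] = [1, 1, 1, 1]
r7 m[sun→φ2] = [8, 4, 6, 7]
r7 m[sun→φ4] = [41630, 56292, 51373, 50099]
r8 m[φ0→wind] = [22, 21, 24, 22]
r8 m[φ0→sprk] = [293485, 306229, 286225, 331200]
r8 m[φ1→wind] = [16973, 17711, 15527, 4507]
r8 m[φ1→fog] = [315, 436, 385, 276]
r8 m[φ2→fog] = [133, 142, 144, 113]
r8 m[φ2→sun] = [41630, 56292, 51373, 50099]
r8 m[φ3→fog] = [5, 9, 7, 2]
r8 m[φ4→sun] = [8, 4, 6, 7]
r8 m[wind→φ0] = [16973, 17711, 15527, 4507]
r8 m[wind→φ1] = [22, 21, 24, 22]
r8 m[fog→φ1] = [665, 1278, 1008, 226]
r8 m[fog→φ2] = [1575, 3924, 2695, 552]
r8 m[fog→φ3] = [41895, 61912, 55440, 31188]
r8 m[sprk→φ0] = [1, 1, 1, 1]
r8 m[sun→φ2] = [8, 4, 6, 7]
r8 m[sun→φ4] = [41630, 56292, 51373, 50099]
fixed point reached at round 8
b[fog] = ⊗ incoming = [209475, 557208, 388080, 62376]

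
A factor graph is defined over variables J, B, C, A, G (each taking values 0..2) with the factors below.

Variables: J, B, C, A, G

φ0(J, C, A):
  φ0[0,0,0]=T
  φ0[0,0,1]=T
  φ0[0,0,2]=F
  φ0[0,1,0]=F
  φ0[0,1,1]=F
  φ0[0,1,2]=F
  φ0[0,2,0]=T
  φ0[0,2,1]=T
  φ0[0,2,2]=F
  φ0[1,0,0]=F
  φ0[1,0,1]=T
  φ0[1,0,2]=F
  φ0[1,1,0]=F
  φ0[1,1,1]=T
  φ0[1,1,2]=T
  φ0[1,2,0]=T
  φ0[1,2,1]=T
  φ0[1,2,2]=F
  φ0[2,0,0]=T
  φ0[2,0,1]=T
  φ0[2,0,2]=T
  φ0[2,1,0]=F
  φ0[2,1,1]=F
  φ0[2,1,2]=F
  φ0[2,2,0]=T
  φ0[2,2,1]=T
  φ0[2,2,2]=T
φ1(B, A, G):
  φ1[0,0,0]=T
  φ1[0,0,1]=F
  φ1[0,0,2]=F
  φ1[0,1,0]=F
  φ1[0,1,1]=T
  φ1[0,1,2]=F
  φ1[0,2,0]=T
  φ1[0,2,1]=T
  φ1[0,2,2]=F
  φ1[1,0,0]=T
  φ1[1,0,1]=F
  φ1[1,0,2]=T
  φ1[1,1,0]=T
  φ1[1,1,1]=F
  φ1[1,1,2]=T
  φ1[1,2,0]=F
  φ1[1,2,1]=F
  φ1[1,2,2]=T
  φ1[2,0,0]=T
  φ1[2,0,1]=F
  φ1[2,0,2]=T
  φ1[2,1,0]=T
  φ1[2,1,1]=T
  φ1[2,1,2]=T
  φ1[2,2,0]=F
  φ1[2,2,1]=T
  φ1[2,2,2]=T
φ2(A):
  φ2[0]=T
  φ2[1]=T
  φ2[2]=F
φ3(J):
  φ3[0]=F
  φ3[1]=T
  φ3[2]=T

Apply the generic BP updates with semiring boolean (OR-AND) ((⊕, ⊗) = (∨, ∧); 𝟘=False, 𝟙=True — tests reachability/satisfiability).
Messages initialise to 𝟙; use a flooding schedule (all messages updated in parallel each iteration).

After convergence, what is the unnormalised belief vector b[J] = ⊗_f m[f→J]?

b[J] = [F, T, T]

init: all messages = 𝟙 over 3 values
r1 m[φ0→J] = [T, T, T]
r1 m[φ0→C] = [T, T, T]
r1 m[φ0→A] = [T, T, T]
r1 m[φ1→B] = [T, T, T]
r1 m[φ1→A] = [T, T, T]
r1 m[φ1→G] = [T, T, T]
r1 m[φ2→A] = [T, T, F]
r1 m[φ3→J] = [F, T, T]
r1 m[J→φ0] = [T, T, T]
r1 m[J→φ3] = [T, T, T]
r1 m[B→φ1] = [T, T, T]
r1 m[C→φ0] = [T, T, T]
r1 m[A→φ0] = [T, T, T]
r1 m[A→φ1] = [T, T, T]
r1 m[A→φ2] = [T, T, T]
r1 m[G→φ1] = [T, T, T]
r2 m[φ0→J] = [T, T, T]
r2 m[φ0→C] = [T, T, T]
r2 m[φ0→A] = [T, T, T]
r2 m[φ1→B] = [T, T, T]
r2 m[φ1→A] = [T, T, T]
r2 m[φ1→G] = [T, T, T]
r2 m[φ2→A] = [T, T, F]
r2 m[φ3→J] = [F, T, T]
r2 m[J→φ0] = [F, T, T]
r2 m[J→φ3] = [T, T, T]
r2 m[B→φ1] = [T, T, T]
r2 m[C→φ0] = [T, T, T]
r2 m[A→φ0] = [T, T, F]
r2 m[A→φ1] = [T, T, F]
r2 m[A→φ2] = [T, T, T]
r2 m[G→φ1] = [T, T, T]
r3 m[φ0→J] = [T, T, T]
r3 m[φ0→C] = [T, T, T]
r3 m[φ0→A] = [T, T, T]
r3 m[φ1→B] = [T, T, T]
r3 m[φ1→A] = [T, T, T]
r3 m[φ1→G] = [T, T, T]
r3 m[φ2→A] = [T, T, F]
r3 m[φ3→J] = [F, T, T]
r3 m[J→φ0] = [F, T, T]
r3 m[J→φ3] = [T, T, T]
r3 m[B→φ1] = [T, T, T]
r3 m[C→φ0] = [T, T, T]
r3 m[A→φ0] = [T, T, F]
r3 m[A→φ1] = [T, T, F]
r3 m[A→φ2] = [T, T, T]
r3 m[G→φ1] = [T, T, T]
fixed point reached at round 3
b[J] = ⊗ incoming = [F, T, T]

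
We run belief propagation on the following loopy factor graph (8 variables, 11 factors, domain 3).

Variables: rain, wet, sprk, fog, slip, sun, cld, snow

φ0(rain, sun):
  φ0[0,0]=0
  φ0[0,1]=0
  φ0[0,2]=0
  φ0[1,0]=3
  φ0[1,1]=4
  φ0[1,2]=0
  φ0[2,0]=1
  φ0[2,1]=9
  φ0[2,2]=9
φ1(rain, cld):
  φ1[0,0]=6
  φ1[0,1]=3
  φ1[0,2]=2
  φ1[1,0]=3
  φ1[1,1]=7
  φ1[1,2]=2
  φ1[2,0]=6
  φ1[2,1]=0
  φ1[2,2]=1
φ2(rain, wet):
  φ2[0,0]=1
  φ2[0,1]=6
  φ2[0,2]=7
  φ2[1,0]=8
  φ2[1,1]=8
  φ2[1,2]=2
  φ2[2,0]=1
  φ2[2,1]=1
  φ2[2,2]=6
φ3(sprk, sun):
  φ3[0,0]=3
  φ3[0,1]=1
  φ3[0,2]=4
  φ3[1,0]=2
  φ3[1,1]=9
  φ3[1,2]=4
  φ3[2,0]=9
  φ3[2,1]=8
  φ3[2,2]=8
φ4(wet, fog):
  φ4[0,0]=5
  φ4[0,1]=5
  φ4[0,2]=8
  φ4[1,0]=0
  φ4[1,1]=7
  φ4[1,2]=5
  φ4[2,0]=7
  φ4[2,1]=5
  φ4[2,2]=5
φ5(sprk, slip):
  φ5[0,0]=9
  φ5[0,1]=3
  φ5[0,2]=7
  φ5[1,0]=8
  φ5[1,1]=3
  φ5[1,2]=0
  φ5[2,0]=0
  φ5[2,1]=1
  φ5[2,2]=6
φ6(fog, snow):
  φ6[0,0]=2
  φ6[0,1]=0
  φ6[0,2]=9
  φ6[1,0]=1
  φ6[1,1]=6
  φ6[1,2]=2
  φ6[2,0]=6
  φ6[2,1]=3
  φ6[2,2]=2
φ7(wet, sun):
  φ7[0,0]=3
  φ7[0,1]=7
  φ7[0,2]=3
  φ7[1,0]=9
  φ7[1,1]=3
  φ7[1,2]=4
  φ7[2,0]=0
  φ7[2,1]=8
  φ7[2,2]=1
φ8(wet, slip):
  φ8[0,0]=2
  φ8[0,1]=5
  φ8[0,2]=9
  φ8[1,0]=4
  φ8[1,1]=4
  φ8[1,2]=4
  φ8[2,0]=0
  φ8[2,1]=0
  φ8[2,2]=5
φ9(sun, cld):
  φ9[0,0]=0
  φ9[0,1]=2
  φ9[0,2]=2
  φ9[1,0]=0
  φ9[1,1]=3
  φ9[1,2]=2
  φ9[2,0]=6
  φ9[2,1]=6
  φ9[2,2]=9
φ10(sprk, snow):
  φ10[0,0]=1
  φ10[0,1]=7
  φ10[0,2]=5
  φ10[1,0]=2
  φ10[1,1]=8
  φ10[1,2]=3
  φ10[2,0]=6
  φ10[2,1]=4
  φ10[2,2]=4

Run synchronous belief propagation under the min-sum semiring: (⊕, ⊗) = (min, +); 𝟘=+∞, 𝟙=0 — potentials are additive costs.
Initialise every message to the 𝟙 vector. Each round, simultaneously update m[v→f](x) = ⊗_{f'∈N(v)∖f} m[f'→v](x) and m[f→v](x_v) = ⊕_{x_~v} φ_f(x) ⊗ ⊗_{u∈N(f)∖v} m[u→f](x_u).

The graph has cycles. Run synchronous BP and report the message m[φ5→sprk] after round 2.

init: all messages = 𝟙 over 3 values
r1 m[φ0→rain] = [0, 0, 1]
r1 m[φ0→sun] = [0, 0, 0]
r1 m[φ1→rain] = [2, 2, 0]
r1 m[φ1→cld] = [3, 0, 1]
r1 m[φ2→rain] = [1, 2, 1]
r1 m[φ2→wet] = [1, 1, 2]
r1 m[φ3→sprk] = [1, 2, 8]
r1 m[φ3→sun] = [2, 1, 4]
r1 m[φ4→wet] = [5, 0, 5]
r1 m[φ4→fog] = [0, 5, 5]
r1 m[φ5→sprk] = [3, 0, 0]
r1 m[φ5→slip] = [0, 1, 0]
r1 m[φ6→fog] = [0, 1, 2]
r1 m[φ6→snow] = [1, 0, 2]
r1 m[φ7→wet] = [3, 3, 0]
r1 m[φ7→sun] = [0, 3, 1]
r1 m[φ8→wet] = [2, 4, 0]
r1 m[φ8→slip] = [0, 0, 4]
r1 m[φ9→sun] = [0, 0, 6]
r1 m[φ9→cld] = [0, 2, 2]
r1 m[φ10→sprk] = [1, 2, 4]
r1 m[φ10→snow] = [1, 4, 3]
r1 m[rain→φ0] = [0, 0, 0]
r1 m[rain→φ1] = [0, 0, 0]
r1 m[rain→φ2] = [0, 0, 0]
r1 m[wet→φ2] = [0, 0, 0]
r1 m[wet→φ4] = [0, 0, 0]
r1 m[wet→φ7] = [0, 0, 0]
r1 m[wet→φ8] = [0, 0, 0]
r1 m[sprk→φ3] = [0, 0, 0]
r1 m[sprk→φ5] = [0, 0, 0]
r1 m[sprk→φ10] = [0, 0, 0]
r1 m[fog→φ4] = [0, 0, 0]
r1 m[fog→φ6] = [0, 0, 0]
r1 m[slip→φ5] = [0, 0, 0]
r1 m[slip→φ8] = [0, 0, 0]
r1 m[sun→φ0] = [0, 0, 0]
r1 m[sun→φ3] = [0, 0, 0]
r1 m[sun→φ7] = [0, 0, 0]
r1 m[sun→φ9] = [0, 0, 0]
r1 m[cld→φ1] = [0, 0, 0]
r1 m[cld→φ9] = [0, 0, 0]
r1 m[snow→φ6] = [0, 0, 0]
r1 m[snow→φ10] = [0, 0, 0]
r2 m[φ0→rain] = [0, 0, 1]
r2 m[φ0→sun] = [0, 0, 0]
r2 m[φ1→rain] = [2, 2, 0]
r2 m[φ1→cld] = [3, 0, 1]
r2 m[φ2→rain] = [1, 2, 1]
r2 m[φ2→wet] = [1, 1, 2]
r2 m[φ3→sprk] = [1, 2, 8]
r2 m[φ3→sun] = [2, 1, 4]
r2 m[φ4→wet] = [5, 0, 5]
r2 m[φ4→fog] = [0, 5, 5]
r2 m[φ5→sprk] = [3, 0, 0]
r2 m[φ5→slip] = [0, 1, 0]
r2 m[φ6→fog] = [0, 1, 2]
r2 m[φ6→snow] = [1, 0, 2]
r2 m[φ7→wet] = [3, 3, 0]
r2 m[φ7→sun] = [0, 3, 1]
r2 m[φ8→wet] = [2, 4, 0]
r2 m[φ8→slip] = [0, 0, 4]
r2 m[φ9→sun] = [0, 0, 6]
r2 m[φ9→cld] = [0, 2, 2]
r2 m[φ10→sprk] = [1, 2, 4]
r2 m[φ10→snow] = [1, 4, 3]
r2 m[rain→φ0] = [3, 4, 1]
r2 m[rain→φ1] = [1, 2, 2]
r2 m[rain→φ2] = [2, 2, 1]
r2 m[wet→φ2] = [10, 7, 5]
r2 m[wet→φ4] = [6, 8, 2]
r2 m[wet→φ7] = [8, 5, 7]
r2 m[wet→φ8] = [9, 4, 7]
r2 m[sprk→φ3] = [4, 2, 4]
r2 m[sprk→φ5] = [2, 4, 12]
r2 m[sprk→φ10] = [4, 2, 8]
r2 m[fog→φ4] = [0, 1, 2]
r2 m[fog→φ6] = [0, 5, 5]
r2 m[slip→φ5] = [0, 0, 4]
r2 m[slip→φ8] = [0, 1, 0]
r2 m[sun→φ0] = [2, 4, 11]
r2 m[sun→φ3] = [0, 3, 7]
r2 m[sun→φ7] = [2, 1, 10]
r2 m[sun→φ9] = [2, 4, 5]
r2 m[cld→φ1] = [0, 2, 2]
r2 m[cld→φ9] = [3, 0, 1]
r2 m[snow→φ6] = [1, 4, 3]
r2 m[snow→φ10] = [1, 0, 2]

message @ round 2 = [3, 0, 0]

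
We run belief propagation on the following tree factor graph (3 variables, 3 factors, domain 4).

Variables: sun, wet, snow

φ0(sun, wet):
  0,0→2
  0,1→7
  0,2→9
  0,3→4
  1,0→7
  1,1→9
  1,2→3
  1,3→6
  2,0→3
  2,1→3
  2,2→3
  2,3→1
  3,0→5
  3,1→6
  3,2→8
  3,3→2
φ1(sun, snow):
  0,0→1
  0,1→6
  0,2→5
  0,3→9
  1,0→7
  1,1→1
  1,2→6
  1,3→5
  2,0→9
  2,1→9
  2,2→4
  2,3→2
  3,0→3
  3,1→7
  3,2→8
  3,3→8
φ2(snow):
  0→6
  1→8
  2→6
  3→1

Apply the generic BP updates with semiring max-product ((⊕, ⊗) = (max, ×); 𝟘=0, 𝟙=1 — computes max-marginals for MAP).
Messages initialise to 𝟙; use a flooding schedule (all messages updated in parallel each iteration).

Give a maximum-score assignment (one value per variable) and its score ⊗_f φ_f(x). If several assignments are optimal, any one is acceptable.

assignment: (sun=3, wet=2, snow=1); score = 448

init: all messages = 𝟙 over 4 values
r1 m[φ0→sun] = [9, 9, 3, 8]
r1 m[φ0→wet] = [7, 9, 9, 6]
r1 m[φ1→sun] = [9, 7, 9, 8]
r1 m[φ1→snow] = [9, 9, 8, 9]
r1 m[φ2→snow] = [6, 8, 6, 1]
r1 m[sun→φ0] = [1, 1, 1, 1]
r1 m[sun→φ1] = [1, 1, 1, 1]
r1 m[wet→φ0] = [1, 1, 1, 1]
r1 m[snow→φ1] = [1, 1, 1, 1]
r1 m[snow→φ2] = [1, 1, 1, 1]
r2 m[φ0→sun] = [9, 9, 3, 8]
r2 m[φ0→wet] = [7, 9, 9, 6]
r2 m[φ1→sun] = [9, 7, 9, 8]
r2 m[φ1→snow] = [9, 9, 8, 9]
r2 m[φ2→snow] = [6, 8, 6, 1]
r2 m[sun→φ0] = [9, 7, 9, 8]
r2 m[sun→φ1] = [9, 9, 3, 8]
r2 m[wet→φ0] = [1, 1, 1, 1]
r2 m[snow→φ1] = [6, 8, 6, 1]
r2 m[snow→φ2] = [9, 9, 8, 9]
r3 m[φ0→sun] = [9, 9, 3, 8]
r3 m[φ0→wet] = [49, 63, 81, 42]
r3 m[φ1→sun] = [48, 42, 72, 56]
r3 m[φ1→snow] = [63, 56, 64, 81]
r3 m[φ2→snow] = [6, 8, 6, 1]
r3 m[sun→φ0] = [9, 7, 9, 8]
r3 m[sun→φ1] = [9, 9, 3, 8]
r3 m[wet→φ0] = [1, 1, 1, 1]
r3 m[snow→φ1] = [6, 8, 6, 1]
r3 m[snow→φ2] = [9, 9, 8, 9]
r4 m[φ0→sun] = [9, 9, 3, 8]
r4 m[φ0→wet] = [49, 63, 81, 42]
r4 m[φ1→sun] = [48, 42, 72, 56]
r4 m[φ1→snow] = [63, 56, 64, 81]
r4 m[φ2→snow] = [6, 8, 6, 1]
r4 m[sun→φ0] = [48, 42, 72, 56]
r4 m[sun→φ1] = [9, 9, 3, 8]
r4 m[wet→φ0] = [1, 1, 1, 1]
r4 m[snow→φ1] = [6, 8, 6, 1]
r4 m[snow→φ2] = [63, 56, 64, 81]
r5 m[φ0→sun] = [9, 9, 3, 8]
r5 m[φ0→wet] = [294, 378, 448, 252]
r5 m[φ1→sun] = [48, 42, 72, 56]
r5 m[φ1→snow] = [63, 56, 64, 81]
r5 m[φ2→snow] = [6, 8, 6, 1]
r5 m[sun→φ0] = [48, 42, 72, 56]
r5 m[sun→φ1] = [9, 9, 3, 8]
r5 m[wet→φ0] = [1, 1, 1, 1]
r5 m[snow→φ1] = [6, 8, 6, 1]
r5 m[snow→φ2] = [63, 56, 64, 81]
r6 m[φ0→sun] = [9, 9, 3, 8]
r6 m[φ0→wet] = [294, 378, 448, 252]
r6 m[φ1→sun] = [48, 42, 72, 56]
r6 m[φ1→snow] = [63, 56, 64, 81]
r6 m[φ2→snow] = [6, 8, 6, 1]
r6 m[sun→φ0] = [48, 42, 72, 56]
r6 m[sun→φ1] = [9, 9, 3, 8]
r6 m[wet→φ0] = [1, 1, 1, 1]
r6 m[snow→φ1] = [6, 8, 6, 1]
r6 m[snow→φ2] = [63, 56, 64, 81]
fixed point reached at round 6
traceback from sun: (sun=3, wet=2, snow=1), score=448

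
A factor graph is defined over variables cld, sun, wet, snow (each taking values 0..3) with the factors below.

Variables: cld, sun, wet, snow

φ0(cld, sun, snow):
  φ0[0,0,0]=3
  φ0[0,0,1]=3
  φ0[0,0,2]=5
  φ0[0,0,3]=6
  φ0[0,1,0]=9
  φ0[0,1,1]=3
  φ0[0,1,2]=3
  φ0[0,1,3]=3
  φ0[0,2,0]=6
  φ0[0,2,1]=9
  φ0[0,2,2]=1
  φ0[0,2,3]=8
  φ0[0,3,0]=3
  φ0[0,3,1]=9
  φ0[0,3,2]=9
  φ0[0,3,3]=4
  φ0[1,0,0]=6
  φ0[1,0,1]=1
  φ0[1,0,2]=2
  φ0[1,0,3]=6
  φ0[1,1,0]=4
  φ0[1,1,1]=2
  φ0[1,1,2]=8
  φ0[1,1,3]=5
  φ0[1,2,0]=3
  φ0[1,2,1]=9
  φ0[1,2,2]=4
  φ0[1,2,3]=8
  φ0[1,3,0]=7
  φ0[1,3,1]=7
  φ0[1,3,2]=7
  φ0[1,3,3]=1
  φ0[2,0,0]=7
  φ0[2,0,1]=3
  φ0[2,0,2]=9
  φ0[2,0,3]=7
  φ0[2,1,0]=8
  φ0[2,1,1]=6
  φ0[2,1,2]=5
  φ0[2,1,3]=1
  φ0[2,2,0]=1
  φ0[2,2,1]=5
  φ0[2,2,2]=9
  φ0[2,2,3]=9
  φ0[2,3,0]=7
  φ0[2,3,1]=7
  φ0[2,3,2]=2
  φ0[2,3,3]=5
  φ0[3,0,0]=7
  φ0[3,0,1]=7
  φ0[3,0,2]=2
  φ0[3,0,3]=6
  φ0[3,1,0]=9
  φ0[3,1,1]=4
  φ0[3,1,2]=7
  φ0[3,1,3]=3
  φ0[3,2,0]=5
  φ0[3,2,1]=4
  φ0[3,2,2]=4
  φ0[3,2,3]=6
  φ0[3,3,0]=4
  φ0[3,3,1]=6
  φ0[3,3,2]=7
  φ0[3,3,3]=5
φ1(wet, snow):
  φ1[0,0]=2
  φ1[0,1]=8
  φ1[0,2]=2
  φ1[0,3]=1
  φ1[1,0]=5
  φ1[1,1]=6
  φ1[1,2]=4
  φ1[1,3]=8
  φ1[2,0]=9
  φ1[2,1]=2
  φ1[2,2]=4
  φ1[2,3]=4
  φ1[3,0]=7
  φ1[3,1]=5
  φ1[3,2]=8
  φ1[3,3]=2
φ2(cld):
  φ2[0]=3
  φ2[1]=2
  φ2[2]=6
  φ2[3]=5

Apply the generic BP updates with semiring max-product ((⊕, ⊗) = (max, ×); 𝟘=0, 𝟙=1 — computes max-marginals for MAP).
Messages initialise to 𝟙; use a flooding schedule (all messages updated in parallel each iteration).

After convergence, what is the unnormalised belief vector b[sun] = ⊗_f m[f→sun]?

init: all messages = 𝟙 over 4 values
r1 m[φ0→cld] = [9, 9, 9, 9]
r1 m[φ0→sun] = [9, 9, 9, 9]
r1 m[φ0→snow] = [9, 9, 9, 9]
r1 m[φ1→wet] = [8, 8, 9, 8]
r1 m[φ1→snow] = [9, 8, 8, 8]
r1 m[φ2→cld] = [3, 2, 6, 5]
r1 m[cld→φ0] = [1, 1, 1, 1]
r1 m[cld→φ2] = [1, 1, 1, 1]
r1 m[sun→φ0] = [1, 1, 1, 1]
r1 m[wet→φ1] = [1, 1, 1, 1]
r1 m[snow→φ0] = [1, 1, 1, 1]
r1 m[snow→φ1] = [1, 1, 1, 1]
r2 m[φ0→cld] = [9, 9, 9, 9]
r2 m[φ0→sun] = [9, 9, 9, 9]
r2 m[φ0→snow] = [9, 9, 9, 9]
r2 m[φ1→wet] = [8, 8, 9, 8]
r2 m[φ1→snow] = [9, 8, 8, 8]
r2 m[φ2→cld] = [3, 2, 6, 5]
r2 m[cld→φ0] = [3, 2, 6, 5]
r2 m[cld→φ2] = [9, 9, 9, 9]
r2 m[sun→φ0] = [1, 1, 1, 1]
r2 m[wet→φ1] = [1, 1, 1, 1]
r2 m[snow→φ0] = [9, 8, 8, 8]
r2 m[snow→φ1] = [9, 9, 9, 9]
r3 m[φ0→cld] = [81, 72, 72, 81]
r3 m[φ0→sun] = [432, 432, 432, 378]
r3 m[φ0→snow] = [48, 42, 54, 54]
r3 m[φ1→wet] = [72, 72, 81, 72]
r3 m[φ1→snow] = [9, 8, 8, 8]
r3 m[φ2→cld] = [3, 2, 6, 5]
r3 m[cld→φ0] = [3, 2, 6, 5]
r3 m[cld→φ2] = [9, 9, 9, 9]
r3 m[sun→φ0] = [1, 1, 1, 1]
r3 m[wet→φ1] = [1, 1, 1, 1]
r3 m[snow→φ0] = [9, 8, 8, 8]
r3 m[snow→φ1] = [9, 9, 9, 9]
r4 m[φ0→cld] = [81, 72, 72, 81]
r4 m[φ0→sun] = [432, 432, 432, 378]
r4 m[φ0→snow] = [48, 42, 54, 54]
r4 m[φ1→wet] = [72, 72, 81, 72]
r4 m[φ1→snow] = [9, 8, 8, 8]
r4 m[φ2→cld] = [3, 2, 6, 5]
r4 m[cld→φ0] = [3, 2, 6, 5]
r4 m[cld→φ2] = [81, 72, 72, 81]
r4 m[sun→φ0] = [1, 1, 1, 1]
r4 m[wet→φ1] = [1, 1, 1, 1]
r4 m[snow→φ0] = [9, 8, 8, 8]
r4 m[snow→φ1] = [48, 42, 54, 54]
r5 m[φ0→cld] = [81, 72, 72, 81]
r5 m[φ0→sun] = [432, 432, 432, 378]
r5 m[φ0→snow] = [48, 42, 54, 54]
r5 m[φ1→wet] = [336, 432, 432, 432]
r5 m[φ1→snow] = [9, 8, 8, 8]
r5 m[φ2→cld] = [3, 2, 6, 5]
r5 m[cld→φ0] = [3, 2, 6, 5]
r5 m[cld→φ2] = [81, 72, 72, 81]
r5 m[sun→φ0] = [1, 1, 1, 1]
r5 m[wet→φ1] = [1, 1, 1, 1]
r5 m[snow→φ0] = [9, 8, 8, 8]
r5 m[snow→φ1] = [48, 42, 54, 54]
r6 m[φ0→cld] = [81, 72, 72, 81]
r6 m[φ0→sun] = [432, 432, 432, 378]
r6 m[φ0→snow] = [48, 42, 54, 54]
r6 m[φ1→wet] = [336, 432, 432, 432]
r6 m[φ1→snow] = [9, 8, 8, 8]
r6 m[φ2→cld] = [3, 2, 6, 5]
r6 m[cld→φ0] = [3, 2, 6, 5]
r6 m[cld→φ2] = [81, 72, 72, 81]
r6 m[sun→φ0] = [1, 1, 1, 1]
r6 m[wet→φ1] = [1, 1, 1, 1]
r6 m[snow→φ0] = [9, 8, 8, 8]
r6 m[snow→φ1] = [48, 42, 54, 54]
fixed point reached at round 6
b[sun] = ⊗ incoming = [432, 432, 432, 378]

b[sun] = [432, 432, 432, 378]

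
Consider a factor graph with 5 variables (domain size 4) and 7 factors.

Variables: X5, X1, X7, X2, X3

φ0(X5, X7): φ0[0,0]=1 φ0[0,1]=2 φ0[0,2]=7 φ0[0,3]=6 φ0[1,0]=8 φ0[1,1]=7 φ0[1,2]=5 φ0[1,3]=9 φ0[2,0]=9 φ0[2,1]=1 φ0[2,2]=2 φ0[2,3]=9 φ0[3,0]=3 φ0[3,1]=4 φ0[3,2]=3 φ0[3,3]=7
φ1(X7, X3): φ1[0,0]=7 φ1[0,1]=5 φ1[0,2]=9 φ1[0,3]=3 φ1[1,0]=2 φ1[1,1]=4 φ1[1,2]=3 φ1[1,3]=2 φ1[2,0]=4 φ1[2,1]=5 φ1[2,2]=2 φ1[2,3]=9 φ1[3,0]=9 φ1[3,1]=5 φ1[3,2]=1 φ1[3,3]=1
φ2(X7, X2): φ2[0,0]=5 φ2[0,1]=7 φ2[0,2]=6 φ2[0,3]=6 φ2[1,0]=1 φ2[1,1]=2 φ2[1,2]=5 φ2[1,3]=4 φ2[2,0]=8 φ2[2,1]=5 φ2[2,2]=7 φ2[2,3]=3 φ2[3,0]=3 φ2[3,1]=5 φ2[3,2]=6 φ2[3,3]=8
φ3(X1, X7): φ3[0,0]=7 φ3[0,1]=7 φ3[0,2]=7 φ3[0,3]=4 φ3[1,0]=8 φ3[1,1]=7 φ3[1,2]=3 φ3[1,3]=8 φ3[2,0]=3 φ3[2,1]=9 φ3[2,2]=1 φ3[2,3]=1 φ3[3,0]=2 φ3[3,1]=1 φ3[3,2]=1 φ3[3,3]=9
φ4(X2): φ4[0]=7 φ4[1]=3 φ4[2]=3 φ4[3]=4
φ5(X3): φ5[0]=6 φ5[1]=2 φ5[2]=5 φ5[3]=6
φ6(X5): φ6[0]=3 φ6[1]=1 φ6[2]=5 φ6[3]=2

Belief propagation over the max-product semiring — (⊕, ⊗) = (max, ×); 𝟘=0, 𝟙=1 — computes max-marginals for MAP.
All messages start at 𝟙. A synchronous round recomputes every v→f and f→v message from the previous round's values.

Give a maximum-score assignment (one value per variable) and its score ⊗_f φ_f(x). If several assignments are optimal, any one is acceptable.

init: all messages = 𝟙 over 4 values
r1 m[φ0→X5] = [7, 9, 9, 7]
r1 m[φ0→X7] = [9, 7, 7, 9]
r1 m[φ1→X7] = [9, 4, 9, 9]
r1 m[φ1→X3] = [9, 5, 9, 9]
r1 m[φ2→X7] = [7, 5, 8, 8]
r1 m[φ2→X2] = [8, 7, 7, 8]
r1 m[φ3→X1] = [7, 8, 9, 9]
r1 m[φ3→X7] = [8, 9, 7, 9]
r1 m[φ4→X2] = [7, 3, 3, 4]
r1 m[φ5→X3] = [6, 2, 5, 6]
r1 m[φ6→X5] = [3, 1, 5, 2]
r1 m[X5→φ0] = [1, 1, 1, 1]
r1 m[X5→φ6] = [1, 1, 1, 1]
r1 m[X1→φ3] = [1, 1, 1, 1]
r1 m[X7→φ0] = [1, 1, 1, 1]
r1 m[X7→φ1] = [1, 1, 1, 1]
r1 m[X7→φ2] = [1, 1, 1, 1]
r1 m[X7→φ3] = [1, 1, 1, 1]
r1 m[X2→φ2] = [1, 1, 1, 1]
r1 m[X2→φ4] = [1, 1, 1, 1]
r1 m[X3→φ1] = [1, 1, 1, 1]
r1 m[X3→φ5] = [1, 1, 1, 1]
r2 m[φ0→X5] = [7, 9, 9, 7]
r2 m[φ0→X7] = [9, 7, 7, 9]
r2 m[φ1→X7] = [9, 4, 9, 9]
r2 m[φ1→X3] = [9, 5, 9, 9]
r2 m[φ2→X7] = [7, 5, 8, 8]
r2 m[φ2→X2] = [8, 7, 7, 8]
r2 m[φ3→X1] = [7, 8, 9, 9]
r2 m[φ3→X7] = [8, 9, 7, 9]
r2 m[φ4→X2] = [7, 3, 3, 4]
r2 m[φ5→X3] = [6, 2, 5, 6]
r2 m[φ6→X5] = [3, 1, 5, 2]
r2 m[X5→φ0] = [3, 1, 5, 2]
r2 m[X5→φ6] = [7, 9, 9, 7]
r2 m[X1→φ3] = [1, 1, 1, 1]
r2 m[X7→φ0] = [504, 180, 504, 648]
r2 m[X7→φ1] = [504, 315, 392, 648]
r2 m[X7→φ2] = [648, 252, 441, 729]
r2 m[X7→φ3] = [567, 140, 504, 648]
r2 m[X2→φ2] = [7, 3, 3, 4]
r2 m[X2→φ4] = [8, 7, 7, 8]
r2 m[X3→φ1] = [6, 2, 5, 6]
r2 m[X3→φ5] = [9, 5, 9, 9]
r3 m[φ0→X5] = [3888, 5832, 5832, 4536]
r3 m[φ0→X7] = [45, 8, 21, 45]
r3 m[φ1→X7] = [45, 15, 54, 54]
r3 m[φ1→X3] = [5832, 3240, 4536, 3528]
r3 m[φ2→X7] = [35, 16, 56, 32]
r3 m[φ2→X2] = [3528, 4536, 4374, 5832]
r3 m[φ3→X1] = [3969, 5184, 1701, 5832]
r3 m[φ3→X7] = [8, 9, 7, 9]
r3 m[φ4→X2] = [7, 3, 3, 4]
r3 m[φ5→X3] = [6, 2, 5, 6]
r3 m[φ6→X5] = [3, 1, 5, 2]
r3 m[X5→φ0] = [3, 1, 5, 2]
r3 m[X5→φ6] = [7, 9, 9, 7]
r3 m[X1→φ3] = [1, 1, 1, 1]
r3 m[X7→φ0] = [504, 180, 504, 648]
r3 m[X7→φ1] = [504, 315, 392, 648]
r3 m[X7→φ2] = [648, 252, 441, 729]
r3 m[X7→φ3] = [567, 140, 504, 648]
r3 m[X2→φ2] = [7, 3, 3, 4]
r3 m[X2→φ4] = [8, 7, 7, 8]
r3 m[X3→φ1] = [6, 2, 5, 6]
r3 m[X3→φ5] = [9, 5, 9, 9]
r4 m[φ0→X5] = [3888, 5832, 5832, 4536]
r4 m[φ0→X7] = [45, 8, 21, 45]
r4 m[φ1→X7] = [45, 15, 54, 54]
r4 m[φ1→X3] = [5832, 3240, 4536, 3528]
r4 m[φ2→X7] = [35, 16, 56, 32]
r4 m[φ2→X2] = [3528, 4536, 4374, 5832]
r4 m[φ3→X1] = [3969, 5184, 1701, 5832]
r4 m[φ3→X7] = [8, 9, 7, 9]
r4 m[φ4→X2] = [7, 3, 3, 4]
r4 m[φ5→X3] = [6, 2, 5, 6]
r4 m[φ6→X5] = [3, 1, 5, 2]
r4 m[X5→φ0] = [3, 1, 5, 2]
r4 m[X5→φ6] = [3888, 5832, 5832, 4536]
r4 m[X1→φ3] = [1, 1, 1, 1]
r4 m[X7→φ0] = [12600, 2160, 21168, 15552]
r4 m[X7→φ1] = [12600, 1152, 8232, 12960]
r4 m[X7→φ2] = [16200, 1080, 7938, 21870]
r4 m[X7→φ3] = [70875, 1920, 63504, 77760]
r4 m[X2→φ2] = [7, 3, 3, 4]
r4 m[X2→φ4] = [3528, 4536, 4374, 5832]
r4 m[X3→φ1] = [6, 2, 5, 6]
r4 m[X3→φ5] = [5832, 3240, 4536, 3528]
r5 m[φ0→X5] = [148176, 139968, 139968, 108864]
r5 m[φ0→X7] = [45, 8, 21, 45]
r5 m[φ1→X7] = [45, 15, 54, 54]
r5 m[φ1→X3] = [116640, 64800, 113400, 74088]
r5 m[φ2→X7] = [35, 16, 56, 32]
r5 m[φ2→X2] = [81000, 113400, 131220, 174960]
r5 m[φ3→X1] = [496125, 622080, 212625, 699840]
r5 m[φ3→X7] = [8, 9, 7, 9]
r5 m[φ4→X2] = [7, 3, 3, 4]
r5 m[φ5→X3] = [6, 2, 5, 6]
r5 m[φ6→X5] = [3, 1, 5, 2]
r5 m[X5→φ0] = [3, 1, 5, 2]
r5 m[X5→φ6] = [3888, 5832, 5832, 4536]
r5 m[X1→φ3] = [1, 1, 1, 1]
r5 m[X7→φ0] = [12600, 2160, 21168, 15552]
r5 m[X7→φ1] = [12600, 1152, 8232, 12960]
r5 m[X7→φ2] = [16200, 1080, 7938, 21870]
r5 m[X7→φ3] = [70875, 1920, 63504, 77760]
r5 m[X2→φ2] = [7, 3, 3, 4]
r5 m[X2→φ4] = [3528, 4536, 4374, 5832]
r5 m[X3→φ1] = [6, 2, 5, 6]
r5 m[X3→φ5] = [5832, 3240, 4536, 3528]
r6 m[φ0→X5] = [148176, 139968, 139968, 108864]
r6 m[φ0→X7] = [45, 8, 21, 45]
r6 m[φ1→X7] = [45, 15, 54, 54]
r6 m[φ1→X3] = [116640, 64800, 113400, 74088]
r6 m[φ2→X7] = [35, 16, 56, 32]
r6 m[φ2→X2] = [81000, 113400, 131220, 174960]
r6 m[φ3→X1] = [496125, 622080, 212625, 699840]
r6 m[φ3→X7] = [8, 9, 7, 9]
r6 m[φ4→X2] = [7, 3, 3, 4]
r6 m[φ5→X3] = [6, 2, 5, 6]
r6 m[φ6→X5] = [3, 1, 5, 2]
r6 m[X5→φ0] = [3, 1, 5, 2]
r6 m[X5→φ6] = [148176, 139968, 139968, 108864]
r6 m[X1→φ3] = [1, 1, 1, 1]
r6 m[X7→φ0] = [12600, 2160, 21168, 15552]
r6 m[X7→φ1] = [12600, 1152, 8232, 12960]
r6 m[X7→φ2] = [16200, 1080, 7938, 21870]
r6 m[X7→φ3] = [70875, 1920, 63504, 77760]
r6 m[X2→φ2] = [7, 3, 3, 4]
r6 m[X2→φ4] = [81000, 113400, 131220, 174960]
r6 m[X3→φ1] = [6, 2, 5, 6]
r6 m[X3→φ5] = [116640, 64800, 113400, 74088]
r7 m[φ0→X5] = [148176, 139968, 139968, 108864]
r7 m[φ0→X7] = [45, 8, 21, 45]
r7 m[φ1→X7] = [45, 15, 54, 54]
r7 m[φ1→X3] = [116640, 64800, 113400, 74088]
r7 m[φ2→X7] = [35, 16, 56, 32]
r7 m[φ2→X2] = [81000, 113400, 131220, 174960]
r7 m[φ3→X1] = [496125, 622080, 212625, 699840]
r7 m[φ3→X7] = [8, 9, 7, 9]
r7 m[φ4→X2] = [7, 3, 3, 4]
r7 m[φ5→X3] = [6, 2, 5, 6]
r7 m[φ6→X5] = [3, 1, 5, 2]
r7 m[X5→φ0] = [3, 1, 5, 2]
r7 m[X5→φ6] = [148176, 139968, 139968, 108864]
r7 m[X1→φ3] = [1, 1, 1, 1]
r7 m[X7→φ0] = [12600, 2160, 21168, 15552]
r7 m[X7→φ1] = [12600, 1152, 8232, 12960]
r7 m[X7→φ2] = [16200, 1080, 7938, 21870]
r7 m[X7→φ3] = [70875, 1920, 63504, 77760]
r7 m[X2→φ2] = [7, 3, 3, 4]
r7 m[X2→φ4] = [81000, 113400, 131220, 174960]
r7 m[X3→φ1] = [6, 2, 5, 6]
r7 m[X3→φ5] = [116640, 64800, 113400, 74088]
fixed point reached at round 7
traceback from X5: (X5=2, X1=3, X7=3, X2=3, X3=0), score=699840

assignment: (X5=2, X1=3, X7=3, X2=3, X3=0); score = 699840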